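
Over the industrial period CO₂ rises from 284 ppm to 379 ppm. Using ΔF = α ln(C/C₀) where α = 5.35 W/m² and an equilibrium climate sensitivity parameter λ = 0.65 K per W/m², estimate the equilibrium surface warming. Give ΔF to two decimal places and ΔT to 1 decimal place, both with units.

CO₂: 5.35 × ln(379/284) = 5.35 × ln(1.33451) = 5.35 × 0.28856 = 1.5438 W/m².
ΔT = λ ΔF = 0.65 × 1.54 = 1.0010 K.

ΔF = 1.54 W/m²; ΔT = 1.0 K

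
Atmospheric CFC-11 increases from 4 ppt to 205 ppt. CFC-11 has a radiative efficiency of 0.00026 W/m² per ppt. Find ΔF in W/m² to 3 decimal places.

CFC-11: ΔF = 0.00026 × (205 − 4) = 0.00026 × 201 = 0.0523 W/m².

ΔF = 0.052 W/m²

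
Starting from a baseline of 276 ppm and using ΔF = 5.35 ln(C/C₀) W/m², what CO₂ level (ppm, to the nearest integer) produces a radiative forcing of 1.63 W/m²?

Set 5.35 ln(C/276) = 1.63, so ln(C/276) = 1.63/5.35 = 0.30467.
Then C/276 = e^0.30467 = 1.35618, giving C = 276 × 1.35618 = 374.31 ppm.

C ≈ 374 ppm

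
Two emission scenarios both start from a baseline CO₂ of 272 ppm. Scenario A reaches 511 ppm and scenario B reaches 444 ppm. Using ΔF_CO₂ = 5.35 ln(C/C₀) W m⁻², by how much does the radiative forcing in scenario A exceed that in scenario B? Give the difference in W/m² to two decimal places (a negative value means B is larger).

ΔF_A − ΔF_B = 0.75 W/m²

ΔF_A = 5.35 ln(511/272) = 5.35 × 0.63057 = 3.3735 W/m².
ΔF_B = 5.35 ln(444/272) = 5.35 × 0.49002 = 2.6216 W/m².
Difference: 3.3735 − 2.6216 = 0.7519 W/m².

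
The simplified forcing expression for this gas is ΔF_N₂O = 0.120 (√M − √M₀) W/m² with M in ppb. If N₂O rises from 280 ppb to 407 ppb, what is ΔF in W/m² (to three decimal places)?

ΔF = 0.413 W/m²

N₂O: 0.120 × (√407 − √280) = 0.120 × (20.1742 − 16.7332) = 0.120 × 3.4410 = 0.4129 W/m².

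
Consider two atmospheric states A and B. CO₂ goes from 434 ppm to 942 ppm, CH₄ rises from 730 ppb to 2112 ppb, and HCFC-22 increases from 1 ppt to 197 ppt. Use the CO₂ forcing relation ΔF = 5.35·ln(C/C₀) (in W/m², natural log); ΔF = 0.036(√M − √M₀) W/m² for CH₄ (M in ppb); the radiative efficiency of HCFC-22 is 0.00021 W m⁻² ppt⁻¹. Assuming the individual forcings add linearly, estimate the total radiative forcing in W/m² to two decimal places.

CO₂: 5.35 × ln(942/434) = 5.35 × ln(2.17051) = 5.35 × 0.77496 = 4.1460 W/m².
CH₄: 0.036 × (√2112 − √730) = 0.036 × (45.9565 − 27.0185) = 0.036 × 18.9380 = 0.6818 W/m².
HCFC-22: ΔF = 0.00021 × (197 − 1) = 0.00021 × 196 = 0.0412 W/m².
Total ΔF = 4.1460 + 0.6818 + 0.0412 = 4.8690 W/m².

ΔF = 4.87 W/m²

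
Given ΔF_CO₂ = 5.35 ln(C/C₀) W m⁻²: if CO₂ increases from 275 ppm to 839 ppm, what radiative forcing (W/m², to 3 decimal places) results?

CO₂ absorption bands are partially saturated, so forcing scales with the logarithm of the concentration ratio.
CO₂: 5.35 × ln(839/275) = 5.35 × ln(3.05091) = 5.35 × 1.11544 = 5.9676 W/m².

ΔF = 5.968 W/m²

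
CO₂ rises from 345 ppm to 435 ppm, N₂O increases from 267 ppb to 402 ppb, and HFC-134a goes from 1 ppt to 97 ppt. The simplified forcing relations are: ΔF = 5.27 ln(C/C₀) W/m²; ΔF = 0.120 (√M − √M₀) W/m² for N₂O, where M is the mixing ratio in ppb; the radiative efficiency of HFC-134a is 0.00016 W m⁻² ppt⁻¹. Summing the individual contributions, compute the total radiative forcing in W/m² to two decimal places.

ΔF = 1.68 W/m²

CO₂: 5.27 × ln(435/345) = 5.27 × ln(1.26087) = 5.27 × 0.23180 = 1.2216 W/m².
N₂O: 0.120 × (√402 − √267) = 0.120 × (20.0499 − 16.3401) = 0.120 × 3.7098 = 0.4452 W/m².
HFC-134a: ΔF = 0.00016 × (97 − 1) = 0.00016 × 96 = 0.0154 W/m².
Total ΔF = 1.2216 + 0.4452 + 0.0154 = 1.6822 W/m².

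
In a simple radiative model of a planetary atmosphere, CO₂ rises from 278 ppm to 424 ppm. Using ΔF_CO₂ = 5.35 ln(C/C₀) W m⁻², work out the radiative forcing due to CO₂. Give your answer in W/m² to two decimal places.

ΔF = 2.26 W/m²

CO₂ absorption bands are partially saturated, so forcing scales with the logarithm of the concentration ratio.
CO₂: 5.35 × ln(424/278) = 5.35 × ln(1.52518) = 5.35 × 0.42211 = 2.2583 W/m².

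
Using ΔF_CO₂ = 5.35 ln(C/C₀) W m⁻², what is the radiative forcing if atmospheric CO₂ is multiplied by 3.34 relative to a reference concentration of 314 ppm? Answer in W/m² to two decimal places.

ΔF = 6.45 W/m²

Because the forcing depends only on the ratio C/C₀, the initial concentration does not enter.
ΔF = 5.35 × ln(3.34) = 5.35 × 1.20597 = 6.4519 W/m².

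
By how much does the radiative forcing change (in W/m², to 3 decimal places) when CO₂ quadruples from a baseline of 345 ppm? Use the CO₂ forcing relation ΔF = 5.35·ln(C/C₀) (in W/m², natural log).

ΔF = 5.35 × ln(4) = 5.35 × 1.38629 = 7.4167 W/m².

ΔF = 7.417 W/m²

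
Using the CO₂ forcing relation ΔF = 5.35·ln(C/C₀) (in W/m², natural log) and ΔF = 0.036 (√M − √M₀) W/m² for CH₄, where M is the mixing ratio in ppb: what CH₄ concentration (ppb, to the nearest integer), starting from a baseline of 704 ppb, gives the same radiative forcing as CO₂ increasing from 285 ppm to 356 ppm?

M ≈ 3551 ppb

CO₂ forcing: 5.35 × ln(356/285) = 5.35 × 0.222442 = 1.19006 W/m².
Set 0.036(√M − √704) = 1.19006: √M = 1.19006/0.036 + √704 = 33.0572 + 26.5330 = 59.5902.
M = (59.5902)² = 3550.99 ppb.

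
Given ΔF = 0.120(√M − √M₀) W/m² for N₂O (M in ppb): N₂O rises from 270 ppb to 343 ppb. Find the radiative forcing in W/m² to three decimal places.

ΔF = 0.251 W/m²

N₂O: 0.120 × (√343 − √270) = 0.120 × (18.5203 − 16.4317) = 0.120 × 2.0886 = 0.2506 W/m².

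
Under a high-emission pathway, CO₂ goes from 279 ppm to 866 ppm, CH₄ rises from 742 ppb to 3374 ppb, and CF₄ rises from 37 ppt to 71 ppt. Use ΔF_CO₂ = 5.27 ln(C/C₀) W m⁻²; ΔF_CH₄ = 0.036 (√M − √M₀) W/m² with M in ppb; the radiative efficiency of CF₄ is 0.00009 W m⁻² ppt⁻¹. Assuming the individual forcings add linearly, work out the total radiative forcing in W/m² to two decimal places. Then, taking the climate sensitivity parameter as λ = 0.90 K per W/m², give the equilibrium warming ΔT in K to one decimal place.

ΔF = 7.08 W/m²; ΔT = 6.4 K

CO₂: 5.27 × ln(866/279) = 5.27 × ln(3.10394) = 5.27 × 1.13267 = 5.9692 W/m².
CH₄: 0.036 × (√3374 − √742) = 0.036 × (58.0861 − 27.2397) = 0.036 × 30.8464 = 1.1105 W/m².
CF₄: ΔF = 0.00009 × (71 − 37) = 0.00009 × 34 = 0.0031 W/m².
Total ΔF = 5.9692 + 1.1105 + 0.0031 = 7.0828 W/m².
ΔT = λ ΔF = 0.90 × 7.08 = 6.3720 K.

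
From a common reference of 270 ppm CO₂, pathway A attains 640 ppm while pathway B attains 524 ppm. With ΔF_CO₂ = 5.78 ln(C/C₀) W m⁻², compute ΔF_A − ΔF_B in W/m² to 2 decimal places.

ΔF_A = 5.78 ln(640/270) = 5.78 × 0.86305 = 4.9884 W/m².
ΔF_B = 5.78 ln(524/270) = 5.78 × 0.66307 = 3.8325 W/m².
Difference: 4.9884 − 3.8325 = 1.1559 W/m².

ΔF_A − ΔF_B = 1.16 W/m²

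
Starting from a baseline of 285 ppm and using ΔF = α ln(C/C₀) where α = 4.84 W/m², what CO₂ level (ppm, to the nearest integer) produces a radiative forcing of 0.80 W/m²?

C ≈ 336 ppm

Set 4.84 ln(C/285) = 0.80, so ln(C/285) = 0.80/4.84 = 0.16529.
Then C/285 = e^0.16529 = 1.17974, giving C = 285 × 1.17974 = 336.23 ppm.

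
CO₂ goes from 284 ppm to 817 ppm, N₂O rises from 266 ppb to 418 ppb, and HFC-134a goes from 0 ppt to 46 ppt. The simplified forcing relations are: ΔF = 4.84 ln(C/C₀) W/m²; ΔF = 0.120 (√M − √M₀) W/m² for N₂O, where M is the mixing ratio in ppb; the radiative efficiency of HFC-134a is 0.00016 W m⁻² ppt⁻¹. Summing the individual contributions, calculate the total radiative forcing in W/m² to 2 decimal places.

CO₂: 4.84 × ln(817/284) = 4.84 × ln(2.87676) = 4.84 × 1.05666 = 5.1142 W/m².
N₂O: 0.120 × (√418 − √266) = 0.120 × (20.4450 − 16.3095) = 0.120 × 4.1355 = 0.4963 W/m².
HFC-134a: ΔF = 0.00016 × (46 − 0) = 0.00016 × 46 = 0.0074 W/m².
Total ΔF = 5.1142 + 0.4963 + 0.0074 = 5.6179 W/m².

ΔF = 5.62 W/m²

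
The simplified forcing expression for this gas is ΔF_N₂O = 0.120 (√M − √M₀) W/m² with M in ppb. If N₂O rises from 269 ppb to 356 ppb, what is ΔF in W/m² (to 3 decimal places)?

N₂O: 0.120 × (√356 − √269) = 0.120 × (18.8680 − 16.4012) = 0.120 × 2.4668 = 0.2960 W/m².

ΔF = 0.296 W/m²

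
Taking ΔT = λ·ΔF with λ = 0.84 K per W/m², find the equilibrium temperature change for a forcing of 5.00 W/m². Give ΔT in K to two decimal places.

ΔT = λ ΔF = 0.84 × 5.00 = 4.2000 K.

ΔT = 4.20 K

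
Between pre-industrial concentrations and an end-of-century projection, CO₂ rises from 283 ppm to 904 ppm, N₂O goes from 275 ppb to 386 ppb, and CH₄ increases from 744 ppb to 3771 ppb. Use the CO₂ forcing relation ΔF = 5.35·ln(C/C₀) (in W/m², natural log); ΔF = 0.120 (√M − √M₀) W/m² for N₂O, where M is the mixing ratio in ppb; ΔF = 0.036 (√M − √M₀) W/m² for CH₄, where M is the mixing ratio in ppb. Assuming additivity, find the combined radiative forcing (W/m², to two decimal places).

CO₂: 5.35 × ln(904/283) = 5.35 × ln(3.19435) = 5.35 × 1.16138 = 6.2134 W/m².
N₂O: 0.120 × (√386 − √275) = 0.120 × (19.6469 − 16.5831) = 0.120 × 3.0638 = 0.3677 W/m².
CH₄: 0.036 × (√3771 − √744) = 0.036 × (61.4085 − 27.2764) = 0.036 × 34.1321 = 1.2288 W/m².
Total ΔF = 6.2134 + 0.3677 + 1.2288 = 7.8099 W/m².

ΔF = 7.81 W/m²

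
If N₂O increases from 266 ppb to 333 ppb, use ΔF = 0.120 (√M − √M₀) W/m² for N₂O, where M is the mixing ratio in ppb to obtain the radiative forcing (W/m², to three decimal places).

N₂O: 0.120 × (√333 − √266) = 0.120 × (18.2483 − 16.3095) = 0.120 × 1.9388 = 0.2327 W/m².

ΔF = 0.233 W/m²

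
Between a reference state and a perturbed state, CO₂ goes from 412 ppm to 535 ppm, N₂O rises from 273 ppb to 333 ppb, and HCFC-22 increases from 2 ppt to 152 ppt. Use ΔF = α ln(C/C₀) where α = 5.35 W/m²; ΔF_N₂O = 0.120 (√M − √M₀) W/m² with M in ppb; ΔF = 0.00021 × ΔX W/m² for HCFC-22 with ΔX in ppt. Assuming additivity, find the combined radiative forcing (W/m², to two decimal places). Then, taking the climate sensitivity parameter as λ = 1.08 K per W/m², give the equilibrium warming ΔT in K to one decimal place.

ΔF = 1.64 W/m²; ΔT = 1.8 K

CO₂: 5.35 × ln(535/412) = 5.35 × ln(1.29854) = 5.35 × 0.26124 = 1.3976 W/m².
N₂O: 0.120 × (√333 − √273) = 0.120 × (18.2483 − 16.5227) = 0.120 × 1.7256 = 0.2071 W/m².
HCFC-22: ΔF = 0.00021 × (152 − 2) = 0.00021 × 150 = 0.0315 W/m².
Total ΔF = 1.3976 + 0.2071 + 0.0315 = 1.6362 W/m².
ΔT = λ ΔF = 1.08 × 1.64 = 1.7712 K.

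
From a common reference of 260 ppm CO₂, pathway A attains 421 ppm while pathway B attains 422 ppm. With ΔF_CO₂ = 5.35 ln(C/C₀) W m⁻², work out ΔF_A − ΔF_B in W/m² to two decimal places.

ΔF_A = 5.35 ln(421/260) = 5.35 × 0.48195 = 2.5784 W/m².
ΔF_B = 5.35 ln(422/260) = 5.35 × 0.48432 = 2.5911 W/m².
Difference: 2.5784 − 2.5911 = -0.0127 W/m².

ΔF_A − ΔF_B = -0.01 W/m²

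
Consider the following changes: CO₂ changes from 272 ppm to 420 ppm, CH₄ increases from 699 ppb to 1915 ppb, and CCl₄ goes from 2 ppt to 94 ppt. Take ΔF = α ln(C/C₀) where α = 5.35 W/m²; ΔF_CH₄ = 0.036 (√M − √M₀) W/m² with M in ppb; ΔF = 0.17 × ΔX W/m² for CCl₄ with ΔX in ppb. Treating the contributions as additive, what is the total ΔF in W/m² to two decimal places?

CO₂: 5.35 × ln(420/272) = 5.35 × ln(1.54412) = 5.35 × 0.43445 = 2.3243 W/m².
CH₄: 0.036 × (√1915 − √699) = 0.036 × (43.7607 − 26.4386) = 0.036 × 17.3221 = 0.6236 W/m².
CCl₄: Δ = 94 − 2 = 92 ppt = 0.092 ppb; ΔF = 0.17 × 0.092 = 0.0156 W/m².
Total ΔF = 2.3243 + 0.6236 + 0.0156 = 2.9635 W/m².

ΔF = 2.96 W/m²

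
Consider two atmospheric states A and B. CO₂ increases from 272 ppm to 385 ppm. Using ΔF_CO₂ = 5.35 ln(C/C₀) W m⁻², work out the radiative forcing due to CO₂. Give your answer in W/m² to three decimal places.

CO₂: 5.35 × ln(385/272) = 5.35 × ln(1.41544) = 5.35 × 0.34744 = 1.8588 W/m².

ΔF = 1.859 W/m²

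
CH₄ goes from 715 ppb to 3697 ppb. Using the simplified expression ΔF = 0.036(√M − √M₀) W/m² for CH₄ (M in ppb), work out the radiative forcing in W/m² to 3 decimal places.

ΔF = 1.226 W/m²

CH₄: 0.036 × (√3697 − √715) = 0.036 × (60.8030 − 26.7395) = 0.036 × 34.0635 = 1.2263 W/m².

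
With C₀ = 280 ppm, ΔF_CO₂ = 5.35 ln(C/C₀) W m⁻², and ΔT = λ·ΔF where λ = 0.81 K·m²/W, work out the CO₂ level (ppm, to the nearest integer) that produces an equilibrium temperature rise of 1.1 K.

Required forcing: ΔF = ΔT/λ = 1.1/0.81 = 1.3580 W/m².
Then ln(C/280) = ΔF/5.35 = 1.3580/5.35 = 0.25383.
So C = 280 × e^0.25383 = 280 × 1.28895 = 360.91 ppm.

C ≈ 361 ppm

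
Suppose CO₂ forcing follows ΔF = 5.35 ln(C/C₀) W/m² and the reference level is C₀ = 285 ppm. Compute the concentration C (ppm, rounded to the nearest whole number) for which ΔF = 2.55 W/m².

C ≈ 459 ppm

Set 5.35 ln(C/285) = 2.55, so ln(C/285) = 2.55/5.35 = 0.47664.
Then C/285 = e^0.47664 = 1.61065, giving C = 285 × 1.61065 = 459.04 ppm.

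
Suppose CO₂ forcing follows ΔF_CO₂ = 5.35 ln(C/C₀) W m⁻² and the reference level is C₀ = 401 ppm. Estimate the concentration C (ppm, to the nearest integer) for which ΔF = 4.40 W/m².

Set 5.35 ln(C/401) = 4.40, so ln(C/401) = 4.40/5.35 = 0.82243.
Then C/401 = e^0.82243 = 2.27602, giving C = 401 × 2.27602 = 912.68 ppm.

C ≈ 913 ppm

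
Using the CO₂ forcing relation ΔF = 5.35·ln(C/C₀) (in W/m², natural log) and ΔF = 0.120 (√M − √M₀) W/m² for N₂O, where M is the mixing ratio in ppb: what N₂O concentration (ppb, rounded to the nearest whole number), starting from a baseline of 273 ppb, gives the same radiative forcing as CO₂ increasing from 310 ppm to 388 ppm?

CO₂ forcing: 5.35 × ln(388/310) = 5.35 × 0.224433 = 1.20072 W/m².
Set 0.120(√M − √273) = 1.20072: √M = 1.20072/0.120 + √273 = 10.0060 + 16.5227 = 26.5287.
M = (26.5287)² = 703.77 ppb.

M ≈ 704 ppb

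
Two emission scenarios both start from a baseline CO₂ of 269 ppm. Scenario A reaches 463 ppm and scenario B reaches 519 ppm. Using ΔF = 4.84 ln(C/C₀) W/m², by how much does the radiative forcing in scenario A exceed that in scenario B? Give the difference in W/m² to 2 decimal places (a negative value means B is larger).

ΔF_A − ΔF_B = -0.55 W/m²

ΔF_A = 4.84 ln(463/269) = 4.84 × 0.54302 = 2.6282 W/m².
ΔF_B = 4.84 ln(519/269) = 4.84 × 0.65719 = 3.1808 W/m².
Difference: 2.6282 − 3.1808 = -0.5526 W/m².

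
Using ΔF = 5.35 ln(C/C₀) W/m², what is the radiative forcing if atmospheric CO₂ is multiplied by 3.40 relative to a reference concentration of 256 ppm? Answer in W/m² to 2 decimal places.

Because the forcing depends only on the ratio C/C₀, the initial concentration does not enter.
ΔF = 5.35 × ln(3.40) = 5.35 × 1.22378 = 6.5472 W/m².

ΔF = 6.55 W/m²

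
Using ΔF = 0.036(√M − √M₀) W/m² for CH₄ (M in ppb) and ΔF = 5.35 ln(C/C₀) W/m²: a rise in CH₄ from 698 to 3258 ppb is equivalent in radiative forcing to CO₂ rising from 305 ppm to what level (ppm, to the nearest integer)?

CH₄ forcing: 0.036 × (√3258 − √698) = 0.036 × (57.0789 − 26.4197) = 0.036 × 30.6592 = 1.10373 W/m².
Set 5.35 ln(C/305) = 1.10373: ln(C/305) = 1.10373/5.35 = 0.20630, so C = 305 × e^0.20630 = 305 × 1.22912 = 374.88 ppm.

C ≈ 375 ppm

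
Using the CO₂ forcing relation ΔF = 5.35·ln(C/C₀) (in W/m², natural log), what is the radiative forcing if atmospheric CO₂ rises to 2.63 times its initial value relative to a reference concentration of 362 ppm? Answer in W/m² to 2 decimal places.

ΔF = 5.17 W/m²

Because the forcing depends only on the ratio C/C₀, the initial concentration does not enter.
ΔF = 5.35 × ln(2.63) = 5.35 × 0.96698 = 5.1733 W/m².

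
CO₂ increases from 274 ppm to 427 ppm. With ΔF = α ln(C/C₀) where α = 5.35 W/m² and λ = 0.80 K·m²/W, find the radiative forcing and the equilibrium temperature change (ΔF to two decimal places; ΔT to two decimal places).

CO₂: 5.35 × ln(427/274) = 5.35 × ln(1.55839) = 5.35 × 0.44365 = 2.3735 W/m².
ΔT = λ ΔF = 0.80 × 2.37 = 1.8960 K.

ΔF = 2.37 W/m²; ΔT = 1.90 K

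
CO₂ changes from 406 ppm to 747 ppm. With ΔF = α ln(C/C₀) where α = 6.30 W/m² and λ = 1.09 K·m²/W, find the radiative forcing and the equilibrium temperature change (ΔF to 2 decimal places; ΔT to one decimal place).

ΔF = 3.84 W/m²; ΔT = 4.2 K

CO₂: 6.30 × ln(747/406) = 6.30 × ln(1.83990) = 6.30 × 0.60971 = 3.8412 W/m².
ΔT = λ ΔF = 1.09 × 3.84 = 4.1856 K.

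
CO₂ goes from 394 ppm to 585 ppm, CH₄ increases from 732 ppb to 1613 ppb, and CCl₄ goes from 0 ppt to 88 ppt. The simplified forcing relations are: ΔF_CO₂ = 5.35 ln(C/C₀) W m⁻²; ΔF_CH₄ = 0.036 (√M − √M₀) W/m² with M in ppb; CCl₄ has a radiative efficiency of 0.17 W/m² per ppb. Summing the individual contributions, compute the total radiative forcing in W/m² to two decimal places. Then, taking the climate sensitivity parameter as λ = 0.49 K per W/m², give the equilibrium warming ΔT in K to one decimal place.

ΔF = 2.60 W/m²; ΔT = 1.3 K

CO₂: 5.35 × ln(585/394) = 5.35 × ln(1.48477) = 5.35 × 0.39526 = 2.1146 W/m².
CH₄: 0.036 × (√1613 − √732) = 0.036 × (40.1622 − 27.0555) = 0.036 × 13.1067 = 0.4718 W/m².
CCl₄: Δ = 88 − 0 = 88 ppt = 0.088 ppb; ΔF = 0.17 × 0.088 = 0.0150 W/m².
Total ΔF = 2.1146 + 0.4718 + 0.0150 = 2.6014 W/m².
ΔT = λ ΔF = 0.49 × 2.60 = 1.2740 K.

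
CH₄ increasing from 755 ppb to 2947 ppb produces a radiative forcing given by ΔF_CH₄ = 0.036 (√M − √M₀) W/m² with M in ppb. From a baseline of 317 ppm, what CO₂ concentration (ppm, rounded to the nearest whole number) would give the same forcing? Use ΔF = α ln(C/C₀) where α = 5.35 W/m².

CH₄ forcing: 0.036 × (√2947 − √755) = 0.036 × (54.2863 − 27.4773) = 0.036 × 26.8090 = 0.96512 W/m².
Set 5.35 ln(C/317) = 0.96512: ln(C/317) = 0.96512/5.35 = 0.18040, so C = 317 × e^0.18040 = 317 × 1.19770 = 379.67 ppm.

C ≈ 380 ppm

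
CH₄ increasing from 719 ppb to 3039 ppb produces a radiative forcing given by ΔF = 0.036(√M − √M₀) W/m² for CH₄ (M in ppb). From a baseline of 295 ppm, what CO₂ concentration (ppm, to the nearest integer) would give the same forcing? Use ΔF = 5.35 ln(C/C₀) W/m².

CH₄ forcing: 0.036 × (√3039 − √719) = 0.036 × (55.1271 − 26.8142) = 0.036 × 28.3129 = 1.01926 W/m².
Set 5.35 ln(C/295) = 1.01926: ln(C/295) = 1.01926/5.35 = 0.19052, so C = 295 × e^0.19052 = 295 × 1.20988 = 356.91 ppm.

C ≈ 357 ppm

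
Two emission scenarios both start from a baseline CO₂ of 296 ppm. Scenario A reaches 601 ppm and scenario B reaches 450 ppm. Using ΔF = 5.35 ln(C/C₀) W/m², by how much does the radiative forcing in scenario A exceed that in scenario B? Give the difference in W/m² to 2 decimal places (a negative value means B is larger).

ΔF_A − ΔF_B = 1.55 W/m²

ΔF_A = 5.35 ln(601/296) = 5.35 × 0.70824 = 3.7891 W/m².
ΔF_B = 5.35 ln(450/296) = 5.35 × 0.41889 = 2.2411 W/m².
Difference: 3.7891 − 2.2411 = 1.5480 W/m².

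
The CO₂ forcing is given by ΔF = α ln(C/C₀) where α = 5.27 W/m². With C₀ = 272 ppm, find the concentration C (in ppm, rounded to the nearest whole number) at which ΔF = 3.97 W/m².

Set 5.27 ln(C/272) = 3.97, so ln(C/272) = 3.97/5.27 = 0.75332.
Then C/272 = e^0.75332 = 2.12404, giving C = 272 × 2.12404 = 577.74 ppm.

C ≈ 578 ppm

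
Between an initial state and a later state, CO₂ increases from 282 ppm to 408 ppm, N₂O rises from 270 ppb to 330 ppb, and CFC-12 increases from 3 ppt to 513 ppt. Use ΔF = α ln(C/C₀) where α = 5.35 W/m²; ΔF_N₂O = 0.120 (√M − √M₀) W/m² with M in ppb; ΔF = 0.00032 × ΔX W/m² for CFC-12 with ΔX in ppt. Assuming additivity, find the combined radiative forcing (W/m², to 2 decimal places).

ΔF = 2.35 W/m²

CO₂: 5.35 × ln(408/282) = 5.35 × ln(1.44681) = 5.35 × 0.36936 = 1.9761 W/m².
N₂O: 0.120 × (√330 − √270) = 0.120 × (18.1659 − 16.4317) = 0.120 × 1.7342 = 0.2081 W/m².
CFC-12: ΔF = 0.00032 × (513 − 3) = 0.00032 × 510 = 0.1632 W/m².
Total ΔF = 1.9761 + 0.2081 + 0.1632 = 2.3474 W/m².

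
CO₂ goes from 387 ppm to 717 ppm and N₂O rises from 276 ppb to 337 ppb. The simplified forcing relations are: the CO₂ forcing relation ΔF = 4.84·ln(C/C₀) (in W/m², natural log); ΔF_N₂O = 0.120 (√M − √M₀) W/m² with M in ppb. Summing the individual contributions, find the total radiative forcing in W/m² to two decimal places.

CO₂: 4.84 × ln(717/387) = 4.84 × ln(1.85271) = 4.84 × 0.61665 = 2.9846 W/m².
N₂O: 0.120 × (√337 − √276) = 0.120 × (18.3576 − 16.6132) = 0.120 × 1.7444 = 0.2093 W/m².
Total ΔF = 2.9846 + 0.2093 = 3.1939 W/m².

ΔF = 3.19 W/m²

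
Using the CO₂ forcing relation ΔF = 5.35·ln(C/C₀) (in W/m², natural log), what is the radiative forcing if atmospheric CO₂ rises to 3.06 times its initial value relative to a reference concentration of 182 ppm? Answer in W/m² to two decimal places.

ΔF = 5.98 W/m²

ΔF = 5.35 × ln(3.06) = 5.35 × 1.11841 = 5.9835 W/m².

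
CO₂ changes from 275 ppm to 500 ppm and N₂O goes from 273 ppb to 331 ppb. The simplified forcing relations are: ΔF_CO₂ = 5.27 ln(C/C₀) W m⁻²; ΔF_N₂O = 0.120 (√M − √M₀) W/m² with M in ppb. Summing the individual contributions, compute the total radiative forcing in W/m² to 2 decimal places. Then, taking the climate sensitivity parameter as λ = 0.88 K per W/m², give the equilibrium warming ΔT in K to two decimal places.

CO₂: 5.27 × ln(500/275) = 5.27 × ln(1.81818) = 5.27 × 0.59784 = 3.1506 W/m².
N₂O: 0.120 × (√331 − √273) = 0.120 × (18.1934 − 16.5227) = 0.120 × 1.6707 = 0.2005 W/m².
Total ΔF = 3.1506 + 0.2005 = 3.3511 W/m².
ΔT = λ ΔF = 0.88 × 3.35 = 2.9480 K.

ΔF = 3.35 W/m²; ΔT = 2.95 K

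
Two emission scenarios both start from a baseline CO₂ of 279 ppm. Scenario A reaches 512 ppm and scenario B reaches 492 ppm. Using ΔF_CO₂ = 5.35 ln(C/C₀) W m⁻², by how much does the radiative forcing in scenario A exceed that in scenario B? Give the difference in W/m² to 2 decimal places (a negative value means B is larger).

ΔF_A = 5.35 ln(512/279) = 5.35 × 0.60711 = 3.2480 W/m².
ΔF_B = 5.35 ln(492/279) = 5.35 × 0.56727 = 3.0349 W/m².
Difference: 3.2480 − 3.0349 = 0.2131 W/m².

ΔF_A − ΔF_B = 0.21 W/m²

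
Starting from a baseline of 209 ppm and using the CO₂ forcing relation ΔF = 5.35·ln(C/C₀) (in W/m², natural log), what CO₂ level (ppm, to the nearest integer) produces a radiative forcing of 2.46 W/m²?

Set 5.35 ln(C/209) = 2.46, so ln(C/209) = 2.46/5.35 = 0.45981.
Then C/209 = e^0.45981 = 1.58377, giving C = 209 × 1.58377 = 331.01 ppm.

C ≈ 331 ppm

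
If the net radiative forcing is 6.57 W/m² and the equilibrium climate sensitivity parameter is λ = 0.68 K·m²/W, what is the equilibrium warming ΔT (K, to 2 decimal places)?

ΔT = λ ΔF = 0.68 × 6.57 = 4.4676 K.

ΔT = 4.47 K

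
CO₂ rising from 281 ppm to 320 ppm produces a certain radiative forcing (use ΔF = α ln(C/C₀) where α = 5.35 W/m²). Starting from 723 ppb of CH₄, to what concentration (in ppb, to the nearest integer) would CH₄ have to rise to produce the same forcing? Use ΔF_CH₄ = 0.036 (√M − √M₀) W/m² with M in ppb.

CO₂ forcing: 5.35 × ln(320/281) = 5.35 × 0.129966 = 0.69532 W/m².
Set 0.036(√M − √723) = 0.69532: √M = 0.69532/0.036 + √723 = 19.3144 + 26.8887 = 46.2031.
M = (46.2031)² = 2134.73 ppb.

M ≈ 2135 ppb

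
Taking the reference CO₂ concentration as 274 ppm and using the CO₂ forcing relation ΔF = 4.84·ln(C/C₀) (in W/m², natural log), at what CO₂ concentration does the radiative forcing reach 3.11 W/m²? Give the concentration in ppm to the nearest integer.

Set 4.84 ln(C/274) = 3.11, so ln(C/274) = 3.11/4.84 = 0.64256.
Then C/274 = e^0.64256 = 1.90134, giving C = 274 × 1.90134 = 520.97 ppm.

C ≈ 521 ppm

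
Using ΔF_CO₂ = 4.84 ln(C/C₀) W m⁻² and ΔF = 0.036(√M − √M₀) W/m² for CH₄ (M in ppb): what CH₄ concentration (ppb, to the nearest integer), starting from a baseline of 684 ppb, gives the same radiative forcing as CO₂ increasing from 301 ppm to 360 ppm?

M ≈ 2522 ppb

CO₂ forcing: 4.84 × ln(360/301) = 4.84 × 0.178994 = 0.86633 W/m².
Set 0.036(√M − √684) = 0.86633: √M = 0.86633/0.036 + √684 = 24.0647 + 26.1534 = 50.2181.
M = (50.2181)² = 2521.86 ppb.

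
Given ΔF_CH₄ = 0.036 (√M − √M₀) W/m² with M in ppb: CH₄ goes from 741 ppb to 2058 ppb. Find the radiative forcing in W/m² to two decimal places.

ΔF = 0.65 W/m²

CH₄: 0.036 × (√2058 − √741) = 0.036 × (45.3652 − 27.2213) = 0.036 × 18.1439 = 0.6532 W/m².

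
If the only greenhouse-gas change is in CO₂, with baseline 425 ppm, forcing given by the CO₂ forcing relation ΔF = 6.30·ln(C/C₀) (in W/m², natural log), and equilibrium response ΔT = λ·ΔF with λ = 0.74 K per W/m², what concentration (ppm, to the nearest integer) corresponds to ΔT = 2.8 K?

Required forcing: ΔF = ΔT/λ = 2.8/0.74 = 3.7838 W/m².
Then ln(C/425) = ΔF/6.30 = 3.7838/6.30 = 0.60060.
So C = 425 × e^0.60060 = 425 × 1.82321 = 774.86 ppm.

C ≈ 775 ppm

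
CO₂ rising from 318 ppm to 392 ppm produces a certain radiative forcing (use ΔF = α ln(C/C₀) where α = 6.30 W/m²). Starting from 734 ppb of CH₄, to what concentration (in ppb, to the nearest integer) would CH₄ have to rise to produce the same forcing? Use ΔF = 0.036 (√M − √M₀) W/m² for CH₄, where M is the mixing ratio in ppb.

CO₂ forcing: 6.30 × ln(392/318) = 6.30 × 0.209210 = 1.31802 W/m².
Set 0.036(√M − √734) = 1.31802: √M = 1.31802/0.036 + √734 = 36.6117 + 27.0924 = 63.7041.
M = (63.7041)² = 4058.21 ppb.

M ≈ 4058 ppb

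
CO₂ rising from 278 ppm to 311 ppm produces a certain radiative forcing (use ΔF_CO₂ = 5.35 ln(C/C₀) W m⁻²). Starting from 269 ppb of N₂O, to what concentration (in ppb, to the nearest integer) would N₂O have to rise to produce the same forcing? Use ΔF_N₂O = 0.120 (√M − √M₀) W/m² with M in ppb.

CO₂ forcing: 5.35 × ln(311/278) = 5.35 × 0.112172 = 0.60012 W/m².
Set 0.120(√M − √269) = 0.60012: √M = 0.60012/0.120 + √269 = 5.0010 + 16.4012 = 21.4022.
M = (21.4022)² = 458.05 ppb.

M ≈ 458 ppb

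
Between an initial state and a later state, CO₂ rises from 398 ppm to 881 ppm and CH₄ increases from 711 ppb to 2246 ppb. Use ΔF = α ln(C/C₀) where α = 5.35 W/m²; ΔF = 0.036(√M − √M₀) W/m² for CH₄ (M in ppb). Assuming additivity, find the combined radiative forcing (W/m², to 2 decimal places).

ΔF = 5.00 W/m²

CO₂: 5.35 × ln(881/398) = 5.35 × ln(2.21357) = 5.35 × 0.79461 = 4.2512 W/m².
CH₄: 0.036 × (√2246 − √711) = 0.036 × (47.3920 − 26.6646) = 0.036 × 20.7274 = 0.7462 W/m².
Total ΔF = 4.2512 + 0.7462 = 4.9974 W/m².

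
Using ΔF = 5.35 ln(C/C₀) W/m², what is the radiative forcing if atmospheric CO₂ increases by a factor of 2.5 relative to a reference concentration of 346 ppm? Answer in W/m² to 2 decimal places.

Because the forcing depends only on the ratio C/C₀, the initial concentration does not enter.
ΔF = 5.35 × ln(2.5) = 5.35 × 0.91629 = 4.9022 W/m².

ΔF = 4.90 W/m²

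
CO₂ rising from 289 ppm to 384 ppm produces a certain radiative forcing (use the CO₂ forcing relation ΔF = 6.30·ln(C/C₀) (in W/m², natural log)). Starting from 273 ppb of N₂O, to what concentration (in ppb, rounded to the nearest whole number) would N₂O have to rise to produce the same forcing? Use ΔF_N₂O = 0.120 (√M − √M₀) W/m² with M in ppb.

M ≈ 989 ppb

CO₂ forcing: 6.30 × ln(384/289) = 6.30 × 0.284216 = 1.79056 W/m².
Set 0.120(√M − √273) = 1.79056: √M = 1.79056/0.120 + √273 = 14.9213 + 16.5227 = 31.4440.
M = (31.4440)² = 988.73 ppb.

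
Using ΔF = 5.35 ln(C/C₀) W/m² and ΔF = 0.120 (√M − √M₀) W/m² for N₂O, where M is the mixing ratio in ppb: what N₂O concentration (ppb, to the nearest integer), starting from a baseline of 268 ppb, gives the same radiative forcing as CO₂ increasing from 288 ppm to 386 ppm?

M ≈ 866 ppb

CO₂ forcing: 5.35 × ln(386/288) = 5.35 × 0.292877 = 1.56689 W/m².
Set 0.120(√M − √268) = 1.56689: √M = 1.56689/0.120 + √268 = 13.0574 + 16.3707 = 29.4281.
M = (29.4281)² = 866.01 ppb.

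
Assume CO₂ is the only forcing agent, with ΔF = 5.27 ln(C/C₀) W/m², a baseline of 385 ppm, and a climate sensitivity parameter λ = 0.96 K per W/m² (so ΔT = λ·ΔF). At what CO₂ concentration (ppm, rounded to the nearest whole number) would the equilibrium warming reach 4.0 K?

C ≈ 849 ppm

Required forcing: ΔF = ΔT/λ = 4.0/0.96 = 4.1667 W/m².
Then ln(C/385) = ΔF/5.27 = 4.1667/5.27 = 0.79065.
So C = 385 × e^0.79065 = 385 × 2.20483 = 848.86 ppm.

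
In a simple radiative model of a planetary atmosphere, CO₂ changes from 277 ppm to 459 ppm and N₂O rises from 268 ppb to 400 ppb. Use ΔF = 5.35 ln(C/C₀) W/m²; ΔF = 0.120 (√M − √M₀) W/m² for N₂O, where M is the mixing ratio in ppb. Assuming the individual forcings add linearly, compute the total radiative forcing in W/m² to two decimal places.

CO₂: 5.35 × ln(459/277) = 5.35 × ln(1.65704) = 5.35 × 0.50503 = 2.7019 W/m².
N₂O: 0.120 × (√400 − √268) = 0.120 × (20.0000 − 16.3707) = 0.120 × 3.6293 = 0.4355 W/m².
Total ΔF = 2.7019 + 0.4355 = 3.1374 W/m².

ΔF = 3.14 W/m²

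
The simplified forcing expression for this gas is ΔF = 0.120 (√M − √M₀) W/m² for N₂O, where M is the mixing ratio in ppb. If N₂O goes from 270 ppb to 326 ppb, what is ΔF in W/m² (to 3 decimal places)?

ΔF = 0.195 W/m²

N₂O: 0.120 × (√326 − √270) = 0.120 × (18.0555 − 16.4317) = 0.120 × 1.6238 = 0.1949 W/m².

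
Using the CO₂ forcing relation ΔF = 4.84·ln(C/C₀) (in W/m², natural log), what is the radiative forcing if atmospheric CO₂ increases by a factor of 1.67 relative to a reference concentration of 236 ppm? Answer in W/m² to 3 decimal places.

ΔF = 4.84 × ln(1.67) = 4.84 × 0.51282 = 2.4820 W/m².

ΔF = 2.482 W/m²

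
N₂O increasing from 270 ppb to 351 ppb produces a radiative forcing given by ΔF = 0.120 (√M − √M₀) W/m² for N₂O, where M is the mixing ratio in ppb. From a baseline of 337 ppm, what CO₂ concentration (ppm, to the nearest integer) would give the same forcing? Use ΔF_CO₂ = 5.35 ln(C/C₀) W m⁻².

N₂O forcing: 0.120 × (√351 − √270) = 0.120 × (18.7350 − 16.4317) = 0.120 × 2.3033 = 0.27640 W/m².
Set 5.35 ln(C/337) = 0.27640: ln(C/337) = 0.27640/5.35 = 0.05166, so C = 337 × e^0.05166 = 337 × 1.05302 = 354.87 ppm.

C ≈ 355 ppm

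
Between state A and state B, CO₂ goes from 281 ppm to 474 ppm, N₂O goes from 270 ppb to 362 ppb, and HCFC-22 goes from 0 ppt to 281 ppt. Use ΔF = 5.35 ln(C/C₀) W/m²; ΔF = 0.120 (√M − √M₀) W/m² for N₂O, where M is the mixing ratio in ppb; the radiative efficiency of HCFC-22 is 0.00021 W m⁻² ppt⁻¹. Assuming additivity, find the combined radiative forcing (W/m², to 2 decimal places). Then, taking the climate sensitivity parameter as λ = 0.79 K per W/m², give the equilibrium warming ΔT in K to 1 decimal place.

CO₂: 5.35 × ln(474/281) = 5.35 × ln(1.68683) = 5.35 × 0.52285 = 2.7972 W/m².
N₂O: 0.120 × (√362 − √270) = 0.120 × (19.0263 − 16.4317) = 0.120 × 2.5946 = 0.3114 W/m².
HCFC-22: ΔF = 0.00021 × (281 − 0) = 0.00021 × 281 = 0.0590 W/m².
Total ΔF = 2.7972 + 0.3114 + 0.0590 = 3.1676 W/m².
ΔT = λ ΔF = 0.79 × 3.17 = 2.5043 K.

ΔF = 3.17 W/m²; ΔT = 2.5 K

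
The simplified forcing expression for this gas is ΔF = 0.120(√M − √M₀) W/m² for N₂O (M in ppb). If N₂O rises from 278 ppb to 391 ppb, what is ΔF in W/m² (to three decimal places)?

ΔF = 0.372 W/m²

N₂O: 0.120 × (√391 − √278) = 0.120 × (19.7737 − 16.6733) = 0.120 × 3.1004 = 0.3720 W/m².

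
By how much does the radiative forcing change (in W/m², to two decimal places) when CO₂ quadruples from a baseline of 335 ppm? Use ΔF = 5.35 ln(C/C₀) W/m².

ΔF = 7.42 W/m²

Because the forcing depends only on the ratio C/C₀, the initial concentration does not enter.
ΔF = 5.35 × ln(4) = 5.35 × 1.38629 = 7.4167 W/m².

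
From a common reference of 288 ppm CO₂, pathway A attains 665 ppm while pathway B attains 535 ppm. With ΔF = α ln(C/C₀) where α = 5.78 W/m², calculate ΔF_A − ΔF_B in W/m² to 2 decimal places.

ΔF_A = 5.78 ln(665/288) = 5.78 × 0.83683 = 4.8369 W/m².
ΔF_B = 5.78 ln(535/288) = 5.78 × 0.61931 = 3.5796 W/m².
Difference: 4.8369 − 3.5796 = 1.2573 W/m².

ΔF_A − ΔF_B = 1.26 W/m²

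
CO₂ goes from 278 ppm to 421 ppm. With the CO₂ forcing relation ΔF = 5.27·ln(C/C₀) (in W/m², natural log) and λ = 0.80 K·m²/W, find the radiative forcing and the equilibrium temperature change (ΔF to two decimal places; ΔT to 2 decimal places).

ΔF = 2.19 W/m²; ΔT = 1.75 K

CO₂: 5.27 × ln(421/278) = 5.27 × ln(1.51439) = 5.27 × 0.41501 = 2.1871 W/m².
ΔT = λ ΔF = 0.80 × 2.19 = 1.7520 K.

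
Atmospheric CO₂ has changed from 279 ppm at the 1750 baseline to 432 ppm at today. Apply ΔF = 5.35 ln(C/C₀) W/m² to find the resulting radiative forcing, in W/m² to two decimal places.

CO₂ absorption bands are partially saturated, so forcing scales with the logarithm of the concentration ratio.
CO₂: 5.35 × ln(432/279) = 5.35 × ln(1.54839) = 5.35 × 0.43722 = 2.3391 W/m².

ΔF = 2.34 W/m²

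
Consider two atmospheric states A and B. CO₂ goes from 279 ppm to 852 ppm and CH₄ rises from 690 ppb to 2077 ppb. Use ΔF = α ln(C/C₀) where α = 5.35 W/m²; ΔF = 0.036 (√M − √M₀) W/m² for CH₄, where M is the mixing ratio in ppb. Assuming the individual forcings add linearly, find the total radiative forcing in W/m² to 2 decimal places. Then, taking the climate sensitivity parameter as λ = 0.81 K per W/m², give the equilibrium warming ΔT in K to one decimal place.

ΔF = 6.67 W/m²; ΔT = 5.4 K

CO₂: 5.35 × ln(852/279) = 5.35 × ln(3.05376) = 5.35 × 1.11637 = 5.9726 W/m².
CH₄: 0.036 × (√2077 − √690) = 0.036 × (45.5741 − 26.2679) = 0.036 × 19.3062 = 0.6950 W/m².
Total ΔF = 5.9726 + 0.6950 = 6.6676 W/m².
ΔT = λ ΔF = 0.81 × 6.67 = 5.4027 K.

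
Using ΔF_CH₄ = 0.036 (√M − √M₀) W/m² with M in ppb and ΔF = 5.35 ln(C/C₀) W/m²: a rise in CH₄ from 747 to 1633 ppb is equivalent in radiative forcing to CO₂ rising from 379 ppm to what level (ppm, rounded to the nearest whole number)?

CH₄ forcing: 0.036 × (√1633 − √747) = 0.036 × (40.4104 − 27.3313) = 0.036 × 13.0791 = 0.47085 W/m².
Set 5.35 ln(C/379) = 0.47085: ln(C/379) = 0.47085/5.35 = 0.08801, so C = 379 × e^0.08801 = 379 × 1.09200 = 413.87 ppm.

C ≈ 414 ppm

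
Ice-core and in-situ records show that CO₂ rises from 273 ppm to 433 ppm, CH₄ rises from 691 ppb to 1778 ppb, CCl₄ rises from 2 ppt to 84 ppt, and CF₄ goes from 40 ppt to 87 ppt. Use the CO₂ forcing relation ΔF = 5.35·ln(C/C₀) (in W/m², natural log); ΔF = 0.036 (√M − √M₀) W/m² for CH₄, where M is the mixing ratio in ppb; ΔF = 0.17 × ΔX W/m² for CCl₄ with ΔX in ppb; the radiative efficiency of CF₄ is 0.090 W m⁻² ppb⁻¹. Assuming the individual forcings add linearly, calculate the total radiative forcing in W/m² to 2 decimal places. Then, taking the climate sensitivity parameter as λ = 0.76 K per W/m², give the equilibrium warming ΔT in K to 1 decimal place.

CO₂: 5.35 × ln(433/273) = 5.35 × ln(1.58608) = 5.35 × 0.46127 = 2.4678 W/m².
CH₄: 0.036 × (√1778 − √691) = 0.036 × (42.1663 − 26.2869) = 0.036 × 15.8794 = 0.5717 W/m².
CCl₄: Δ = 84 − 2 = 82 ppt = 0.082 ppb; ΔF = 0.17 × 0.082 = 0.0139 W/m².
CF₄: Δ = 87 − 40 = 47 ppt = 0.047 ppb; ΔF = 0.090 × 0.047 = 0.0042 W/m².
Total ΔF = 2.4678 + 0.5717 + 0.0139 + 0.0042 = 3.0576 W/m².
ΔT = λ ΔF = 0.76 × 3.06 = 2.3256 K.

ΔF = 3.06 W/m²; ΔT = 2.3 K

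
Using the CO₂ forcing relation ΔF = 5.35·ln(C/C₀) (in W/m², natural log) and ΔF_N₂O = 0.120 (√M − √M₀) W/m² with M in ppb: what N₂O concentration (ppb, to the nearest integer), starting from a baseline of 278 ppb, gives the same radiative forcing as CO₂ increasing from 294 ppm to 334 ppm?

M ≈ 500 ppb

CO₂ forcing: 5.35 × ln(334/294) = 5.35 × 0.127561 = 0.68245 W/m².
Set 0.120(√M − √278) = 0.68245: √M = 0.68245/0.120 + √278 = 5.6871 + 16.6733 = 22.3604.
M = (22.3604)² = 499.99 ppb.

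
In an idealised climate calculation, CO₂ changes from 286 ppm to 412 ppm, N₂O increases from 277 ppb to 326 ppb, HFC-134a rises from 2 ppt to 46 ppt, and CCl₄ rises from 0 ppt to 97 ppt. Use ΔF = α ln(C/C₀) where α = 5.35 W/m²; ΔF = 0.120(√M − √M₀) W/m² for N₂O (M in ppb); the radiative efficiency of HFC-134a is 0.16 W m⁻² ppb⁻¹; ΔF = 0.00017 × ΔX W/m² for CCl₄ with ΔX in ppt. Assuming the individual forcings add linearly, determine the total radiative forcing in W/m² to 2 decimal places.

ΔF = 2.15 W/m²

CO₂: 5.35 × ln(412/286) = 5.35 × ln(1.44056) = 5.35 × 0.36503 = 1.9529 W/m².
N₂O: 0.120 × (√326 − √277) = 0.120 × (18.0555 − 16.6433) = 0.120 × 1.4122 = 0.1695 W/m².
HFC-134a: Δ = 46 − 2 = 44 ppt = 0.044 ppb; ΔF = 0.16 × 0.044 = 0.0070 W/m².
CCl₄: ΔF = 0.00017 × (97 − 0) = 0.00017 × 97 = 0.0165 W/m².
Total ΔF = 1.9529 + 0.1695 + 0.0070 + 0.0165 = 2.1459 W/m².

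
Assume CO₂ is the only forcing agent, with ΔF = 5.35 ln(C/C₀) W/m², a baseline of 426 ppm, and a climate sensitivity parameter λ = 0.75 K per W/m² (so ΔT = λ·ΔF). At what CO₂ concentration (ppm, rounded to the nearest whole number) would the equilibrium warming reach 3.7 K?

C ≈ 1071 ppm

Required forcing: ΔF = ΔT/λ = 3.7/0.75 = 4.9333 W/m².
Then ln(C/426) = ΔF/5.35 = 4.9333/5.35 = 0.92211.
So C = 426 × e^0.92211 = 426 × 2.51459 = 1071.22 ppm.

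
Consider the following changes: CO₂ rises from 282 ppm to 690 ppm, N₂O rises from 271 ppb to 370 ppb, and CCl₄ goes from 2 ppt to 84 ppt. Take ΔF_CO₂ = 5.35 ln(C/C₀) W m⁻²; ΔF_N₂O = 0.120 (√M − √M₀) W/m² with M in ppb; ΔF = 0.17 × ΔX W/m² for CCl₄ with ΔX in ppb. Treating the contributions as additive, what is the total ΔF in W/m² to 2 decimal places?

ΔF = 5.13 W/m²

CO₂: 5.35 × ln(690/282) = 5.35 × ln(2.44681) = 5.35 × 0.89479 = 4.7871 W/m².
N₂O: 0.120 × (√370 − √271) = 0.120 × (19.2354 − 16.4621) = 0.120 × 2.7733 = 0.3328 W/m².
CCl₄: Δ = 84 − 2 = 82 ppt = 0.082 ppb; ΔF = 0.17 × 0.082 = 0.0139 W/m².
Total ΔF = 4.7871 + 0.3328 + 0.0139 = 5.1338 W/m².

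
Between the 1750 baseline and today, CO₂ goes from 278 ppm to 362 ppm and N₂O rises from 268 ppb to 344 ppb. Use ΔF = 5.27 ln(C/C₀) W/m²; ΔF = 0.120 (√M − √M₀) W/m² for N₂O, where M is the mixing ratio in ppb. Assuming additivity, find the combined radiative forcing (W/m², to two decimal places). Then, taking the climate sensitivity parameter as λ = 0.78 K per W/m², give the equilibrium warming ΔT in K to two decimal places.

CO₂: 5.27 × ln(362/278) = 5.27 × ln(1.30216) = 5.27 × 0.26402 = 1.3914 W/m².
N₂O: 0.120 × (√344 − √268) = 0.120 × (18.5472 − 16.3707) = 0.120 × 2.1765 = 0.2612 W/m².
Total ΔF = 1.3914 + 0.2612 = 1.6526 W/m².
ΔT = λ ΔF = 0.78 × 1.65 = 1.2870 K.

ΔF = 1.65 W/m²; ΔT = 1.29 K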